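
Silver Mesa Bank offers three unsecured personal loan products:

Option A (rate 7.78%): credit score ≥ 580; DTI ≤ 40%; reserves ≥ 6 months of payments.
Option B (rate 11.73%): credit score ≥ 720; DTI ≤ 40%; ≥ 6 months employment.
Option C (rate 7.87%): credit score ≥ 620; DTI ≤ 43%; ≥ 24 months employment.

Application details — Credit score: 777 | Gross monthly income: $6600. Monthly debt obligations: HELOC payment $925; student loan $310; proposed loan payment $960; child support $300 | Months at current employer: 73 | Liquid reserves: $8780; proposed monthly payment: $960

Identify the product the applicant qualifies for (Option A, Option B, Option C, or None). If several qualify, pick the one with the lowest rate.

Total debts = (925 + 310 + 960 + 300) = 2,495; DTI = 2,495/6,600 = 37.8%.
Reserves = 8,780/960 = 9.1 months.
Option A: score 777 ≥ 580; DTI 37.8% ≤ 40%; reserves 9.1 ≥ 6 mo → qualifies.
Option B: score 777 ≥ 720; DTI 37.8% ≤ 40%; employment 73 ≥ 6 mo → qualifies.
Option C: score 777 ≥ 620; DTI 37.8% ≤ 43%; employment 73 ≥ 24 mo → qualifies.
Qualifying: Option A, Option B, Option C. Lowest rate is 7.78% → Option A.

Option A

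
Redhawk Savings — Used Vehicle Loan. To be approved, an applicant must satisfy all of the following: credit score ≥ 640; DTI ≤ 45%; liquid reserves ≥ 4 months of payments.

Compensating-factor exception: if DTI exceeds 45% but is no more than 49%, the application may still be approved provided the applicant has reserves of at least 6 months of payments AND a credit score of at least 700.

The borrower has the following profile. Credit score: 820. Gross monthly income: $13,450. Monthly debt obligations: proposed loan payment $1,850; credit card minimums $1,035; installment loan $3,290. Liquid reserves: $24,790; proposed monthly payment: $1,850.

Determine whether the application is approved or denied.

Approved

Credit score 820 ≥ 640 (meets base)
Total debts = (1,850 + 1,035 + 3,290) = 6,175. DTI = 6,175/13,450 = 45.9% > 45% — standard DTI limit exceeded.
Liquid reserves cover 24,790/1,850 = 13.4 months — ≥ 4 required
45.9% falls in the override range (45%–49%), so the compensating-factor test applies.
Reserves 13.4 ≥ 6 months; credit score 820 ≥ 700.
Both compensating conditions met → exception applies.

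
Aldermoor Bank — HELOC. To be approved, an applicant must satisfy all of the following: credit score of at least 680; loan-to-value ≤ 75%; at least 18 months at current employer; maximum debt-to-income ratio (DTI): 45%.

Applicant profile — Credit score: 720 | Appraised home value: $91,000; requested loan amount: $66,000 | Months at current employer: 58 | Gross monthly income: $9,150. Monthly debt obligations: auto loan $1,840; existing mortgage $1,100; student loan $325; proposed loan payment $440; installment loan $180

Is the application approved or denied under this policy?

Approved

Credit score 720 ≥ 680 (meets)
LTV: 66,000 ÷ 91,000 = 72.5%, within 75% cap
Employment 58 ≥ 18 months
Total monthly debts = (1,840 + 1,100 + 325 + 440 + 180) = 3,885. DTI = 3,885/9,150 = 42.5% ≤ 45%
All criteria satisfied.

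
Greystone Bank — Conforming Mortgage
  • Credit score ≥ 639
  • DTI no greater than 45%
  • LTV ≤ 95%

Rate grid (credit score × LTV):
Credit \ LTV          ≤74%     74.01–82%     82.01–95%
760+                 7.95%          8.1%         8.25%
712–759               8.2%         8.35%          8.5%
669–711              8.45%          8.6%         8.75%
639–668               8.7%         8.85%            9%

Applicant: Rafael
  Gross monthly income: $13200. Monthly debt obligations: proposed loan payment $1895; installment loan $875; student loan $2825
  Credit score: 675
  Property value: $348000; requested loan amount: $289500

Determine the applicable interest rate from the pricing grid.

8.75%

Credit score 675 ≥ 639; Total monthly debts = (1,895 + 875 + 2,825) = 5,595. DTI: 5,595 ÷ 13,200 = 42.4%, within the 45% cap
LTV: 289,500 ÷ 348,000 = 83.2%, within 95% cap
Row: 675 falls in 669–711. Column: 83.2% falls in 82.01–95%. Rate = 8.75%.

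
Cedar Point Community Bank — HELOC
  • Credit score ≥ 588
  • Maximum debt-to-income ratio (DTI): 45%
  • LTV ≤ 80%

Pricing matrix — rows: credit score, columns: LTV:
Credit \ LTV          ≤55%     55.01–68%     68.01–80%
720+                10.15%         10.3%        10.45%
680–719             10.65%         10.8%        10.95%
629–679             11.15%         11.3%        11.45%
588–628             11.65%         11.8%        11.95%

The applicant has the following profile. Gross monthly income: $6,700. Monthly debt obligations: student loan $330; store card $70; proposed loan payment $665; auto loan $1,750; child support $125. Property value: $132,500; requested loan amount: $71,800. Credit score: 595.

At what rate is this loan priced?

Credit score 595 ≥ 588; Total monthly debts = (330 + 70 + 665 + 1,750 + 125) = 2,940. Debt-to-income = 2,940/6,700 = 43.9% — meets 45% limit
Loan-to-value = 71,800/132,500 = 54.2% — pass (80% max)
Credit 595 → row 588–628; LTV 54.2% → column ≤55%. Grid cell → 11.65%.

11.65%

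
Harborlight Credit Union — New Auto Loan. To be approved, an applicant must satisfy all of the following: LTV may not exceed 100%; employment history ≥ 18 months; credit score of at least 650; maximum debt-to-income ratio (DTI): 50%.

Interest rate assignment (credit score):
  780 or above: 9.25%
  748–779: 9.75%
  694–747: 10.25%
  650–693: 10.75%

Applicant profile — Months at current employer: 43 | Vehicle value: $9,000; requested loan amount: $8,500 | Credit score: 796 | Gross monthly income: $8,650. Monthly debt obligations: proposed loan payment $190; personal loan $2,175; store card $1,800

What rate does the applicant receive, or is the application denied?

Credit score 796 ≥ 650 (meets minimum)
Total monthly debts = (190 + 2,175 + 1,800) = 4,165. DTI = 4,165/8,650 = 48.2% ≤ 50%
Employment 43 ≥ 18 months
Loan-to-value = 8,500/9,000 = 94.4% — pass (100% max)
All requirements met. Score 796 falls in the 780 or above tier → 9.25%.

Approved at 9.25%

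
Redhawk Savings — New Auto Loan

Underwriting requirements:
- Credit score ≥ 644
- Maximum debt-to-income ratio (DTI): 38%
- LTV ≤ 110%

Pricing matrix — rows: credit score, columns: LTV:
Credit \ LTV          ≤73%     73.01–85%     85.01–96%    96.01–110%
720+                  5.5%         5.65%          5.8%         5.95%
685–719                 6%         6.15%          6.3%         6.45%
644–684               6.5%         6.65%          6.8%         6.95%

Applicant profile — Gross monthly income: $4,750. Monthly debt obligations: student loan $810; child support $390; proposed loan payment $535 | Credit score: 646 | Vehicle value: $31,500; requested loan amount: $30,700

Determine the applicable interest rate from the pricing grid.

Credit score 646 ≥ 644; Total monthly debts = (810 + 390 + 535) = 1,735. DTI = 1,735/4,750 = 36.5% ≤ 38%
LTV = 30,700/31,500 = 97.5% ≤ 110%
Credit 646 → row 644–684; LTV 97.5% → column 96.01–110%. Grid cell → 6.95%.

6.95%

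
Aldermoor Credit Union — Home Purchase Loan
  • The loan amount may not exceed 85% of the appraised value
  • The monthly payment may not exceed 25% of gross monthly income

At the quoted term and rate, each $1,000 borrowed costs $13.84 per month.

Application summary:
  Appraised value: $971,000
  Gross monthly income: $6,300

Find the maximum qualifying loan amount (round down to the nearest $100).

Payment cap: 25% × $6,300 = $1,575/month.
At $13.84 per $1,000, that supports 1,575/13.84 × 1,000 ≈ $113,800 → $113,800.
LTV cap: 85% × $971,000 = $825,350 → $825,300.
Binding constraint: payment-to-income.

$113,800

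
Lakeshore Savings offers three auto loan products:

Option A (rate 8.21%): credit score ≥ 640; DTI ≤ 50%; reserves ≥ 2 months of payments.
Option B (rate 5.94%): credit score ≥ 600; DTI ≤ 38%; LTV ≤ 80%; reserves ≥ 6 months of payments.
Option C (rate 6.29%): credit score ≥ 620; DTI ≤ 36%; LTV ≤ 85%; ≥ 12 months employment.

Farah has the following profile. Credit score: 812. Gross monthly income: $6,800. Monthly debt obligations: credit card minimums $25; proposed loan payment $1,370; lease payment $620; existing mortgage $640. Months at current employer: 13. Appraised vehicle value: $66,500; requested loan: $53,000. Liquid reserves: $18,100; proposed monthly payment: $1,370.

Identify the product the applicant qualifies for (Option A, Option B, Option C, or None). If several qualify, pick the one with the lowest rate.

Total debts = (25 + 1,370 + 620 + 640) = 2,655; DTI = 2,655/6,800 = 39%.
LTV = 53,000/66,500 = 79.7%.
Reserves = 18,100/1,370 = 13.2 months.
Option A: score 812 ≥ 640; DTI 39% ≤ 50%; reserves 13.2 ≥ 2 mo → qualifies.
Option B: score 812 ≥ 600; DTI 39% > 38%; LTV 79.7% ≤ 80%; reserves 13.2 ≥ 6 mo → does not qualify.
Option C: score 812 ≥ 620; DTI 39% > 36%; LTV 79.7% ≤ 85%; employment 13 ≥ 12 mo → does not qualify.

Option A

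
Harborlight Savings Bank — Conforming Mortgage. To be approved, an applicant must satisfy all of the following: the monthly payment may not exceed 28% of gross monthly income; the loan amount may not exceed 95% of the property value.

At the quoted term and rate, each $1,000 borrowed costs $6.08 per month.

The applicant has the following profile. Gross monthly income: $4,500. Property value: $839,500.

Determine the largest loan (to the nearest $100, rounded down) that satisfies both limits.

$207,200

Payment cap: 28% × $4,500 = $1,260/month.
At $6.08 per $1,000, that supports 1,260/6.08 × 1,000 ≈ $207,236 → $207,200.
LTV cap: 95% × $839,500 = $797,525 → $797,500.
Binding constraint: payment-to-income.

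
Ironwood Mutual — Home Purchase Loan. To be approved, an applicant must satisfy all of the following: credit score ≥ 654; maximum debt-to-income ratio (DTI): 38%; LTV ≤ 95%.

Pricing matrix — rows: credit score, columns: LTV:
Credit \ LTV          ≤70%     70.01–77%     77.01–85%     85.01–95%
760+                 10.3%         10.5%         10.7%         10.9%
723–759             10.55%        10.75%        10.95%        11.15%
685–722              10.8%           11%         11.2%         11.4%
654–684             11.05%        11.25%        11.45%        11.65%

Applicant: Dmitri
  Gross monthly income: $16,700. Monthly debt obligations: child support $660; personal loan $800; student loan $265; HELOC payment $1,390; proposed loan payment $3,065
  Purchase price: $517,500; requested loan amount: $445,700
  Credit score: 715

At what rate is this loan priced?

Credit score 715 ≥ 654; Total monthly debts = (660 + 800 + 265 + 1,390 + 3,065) = 6,180. DTI = 6,180/16,700 = 37% ≤ 38%
Loan-to-value = 445,700/517,500 = 86.1% — pass (95% max)
Score 715 is in the 685–722 band; LTV 86.1% is in the 85.01–95% band → 11.4%.

11.4%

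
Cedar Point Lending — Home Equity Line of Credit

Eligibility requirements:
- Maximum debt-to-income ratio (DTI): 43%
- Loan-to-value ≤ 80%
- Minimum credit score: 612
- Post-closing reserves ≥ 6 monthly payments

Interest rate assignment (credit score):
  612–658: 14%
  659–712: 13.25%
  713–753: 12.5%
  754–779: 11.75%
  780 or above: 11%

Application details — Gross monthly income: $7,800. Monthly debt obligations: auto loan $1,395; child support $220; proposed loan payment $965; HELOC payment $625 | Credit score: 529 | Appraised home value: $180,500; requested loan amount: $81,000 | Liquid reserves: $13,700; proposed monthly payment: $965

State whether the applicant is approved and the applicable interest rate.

Denied

Credit score 529 < 612 (below minimum)
LTV: 81,000 ÷ 180,500 = 44.9%, within 80% cap
Reserves: 13,700 ÷ 965 = 14.2 months (meets 6-month minimum)
Total monthly debts = (1,395 + 220 + 965 + 625) = 3,205. DTI = 3,205/7,800 = 41.1% ≤ 43%
Not all requirements met → denied.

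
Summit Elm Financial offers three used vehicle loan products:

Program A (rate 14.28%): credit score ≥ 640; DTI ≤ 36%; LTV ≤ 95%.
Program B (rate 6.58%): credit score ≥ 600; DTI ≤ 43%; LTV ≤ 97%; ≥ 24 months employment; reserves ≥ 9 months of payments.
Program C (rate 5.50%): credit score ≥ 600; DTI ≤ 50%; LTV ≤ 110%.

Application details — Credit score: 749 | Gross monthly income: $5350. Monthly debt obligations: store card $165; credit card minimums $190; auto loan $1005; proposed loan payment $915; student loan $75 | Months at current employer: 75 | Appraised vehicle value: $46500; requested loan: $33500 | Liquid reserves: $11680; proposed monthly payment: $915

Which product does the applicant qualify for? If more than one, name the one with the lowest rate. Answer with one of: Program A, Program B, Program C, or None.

Program C

Total debts = (165 + 190 + 1,005 + 915 + 75) = 2,350; DTI = 2,350/5,350 = 43.9%.
LTV = 33,500/46,500 = 72%.
Reserves = 11,680/915 = 12.8 months.
Program A: score 749 ≥ 640; DTI 43.9% > 36%; LTV 72% ≤ 95% → does not qualify.
Program B: score 749 ≥ 600; DTI 43.9% > 43%; LTV 72% ≤ 97%; employment 75 ≥ 24 mo; reserves 12.8 ≥ 9 mo → does not qualify.
Program C: score 749 ≥ 600; DTI 43.9% ≤ 50%; LTV 72% ≤ 110% → qualifies.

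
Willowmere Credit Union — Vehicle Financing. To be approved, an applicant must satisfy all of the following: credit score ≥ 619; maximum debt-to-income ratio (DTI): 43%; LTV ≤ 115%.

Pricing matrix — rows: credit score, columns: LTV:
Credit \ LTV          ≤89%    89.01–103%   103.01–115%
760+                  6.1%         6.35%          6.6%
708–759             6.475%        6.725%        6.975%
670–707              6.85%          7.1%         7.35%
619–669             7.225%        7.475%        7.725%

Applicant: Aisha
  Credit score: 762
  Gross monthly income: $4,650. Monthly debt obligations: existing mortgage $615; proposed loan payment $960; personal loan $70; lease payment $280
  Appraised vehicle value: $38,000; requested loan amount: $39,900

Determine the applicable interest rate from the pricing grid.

6.6%

Credit score 762 ≥ 619; Total monthly debts = (615 + 960 + 70 + 280) = 1,925. Debt-to-income = 1,925/4,650 = 41.4% — meets 43% limit
LTV = 39,900/38,000 = 105% ≤ 115%
Score 762 is in the 760+ band; LTV 105% is in the 103.01–115% band → 6.6%.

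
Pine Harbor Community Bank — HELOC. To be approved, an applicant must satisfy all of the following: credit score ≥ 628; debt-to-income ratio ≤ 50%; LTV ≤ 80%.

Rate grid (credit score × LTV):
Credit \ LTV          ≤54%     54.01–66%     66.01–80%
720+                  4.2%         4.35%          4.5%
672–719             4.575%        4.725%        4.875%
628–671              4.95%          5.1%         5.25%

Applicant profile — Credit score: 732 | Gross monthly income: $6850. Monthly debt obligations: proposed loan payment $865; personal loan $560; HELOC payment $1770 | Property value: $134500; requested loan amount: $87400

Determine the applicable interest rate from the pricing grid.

Credit score 732 ≥ 628; Total monthly debts = (865 + 560 + 1,770) = 3,195. DTI: 3,195 ÷ 6,850 = 46.6%, within the 50% cap
LTV: 87,400 ÷ 134,500 = 65%, within 80% cap
Credit 732 → row 720+; LTV 65% → column 54.01–66%. Grid cell → 4.35%.

4.35%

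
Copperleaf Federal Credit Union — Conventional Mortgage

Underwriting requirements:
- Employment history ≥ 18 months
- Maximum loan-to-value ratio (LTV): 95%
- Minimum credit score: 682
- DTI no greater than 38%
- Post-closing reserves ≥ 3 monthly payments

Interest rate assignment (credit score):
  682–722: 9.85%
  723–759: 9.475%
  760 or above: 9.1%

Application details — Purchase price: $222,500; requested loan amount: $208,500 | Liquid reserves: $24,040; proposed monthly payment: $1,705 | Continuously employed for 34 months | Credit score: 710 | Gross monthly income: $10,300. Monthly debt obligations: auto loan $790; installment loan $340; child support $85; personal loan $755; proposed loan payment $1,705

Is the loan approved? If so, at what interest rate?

Approved at 9.85%

Credit score 710 ≥ 682 (meets minimum)
Employment 34 ≥ 18 months
Reserves: 24,040 ÷ 1,705 = 14.1 months (meets 3-month minimum)
LTV = 208,500/222,500 = 93.7% ≤ 95%
Total monthly debts = (790 + 340 + 85 + 755 + 1,705) = 3,675. DTI: 3,675 ÷ 10,300 = 35.7%, within the 38% cap
All requirements met. Score 710 falls in the 682–722 tier → 9.85%.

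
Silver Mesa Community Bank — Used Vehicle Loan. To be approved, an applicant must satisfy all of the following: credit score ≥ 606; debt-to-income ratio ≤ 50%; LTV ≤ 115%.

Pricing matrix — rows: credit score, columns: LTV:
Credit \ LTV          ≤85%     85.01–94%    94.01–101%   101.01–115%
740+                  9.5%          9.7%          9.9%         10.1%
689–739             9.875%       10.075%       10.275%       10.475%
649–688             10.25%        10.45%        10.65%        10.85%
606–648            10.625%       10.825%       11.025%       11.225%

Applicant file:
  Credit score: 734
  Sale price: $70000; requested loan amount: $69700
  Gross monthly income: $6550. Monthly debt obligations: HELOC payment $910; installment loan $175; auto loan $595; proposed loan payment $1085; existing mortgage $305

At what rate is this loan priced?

10.275%

Credit score 734 ≥ 606; Total monthly debts = (910 + 175 + 595 + 1,085 + 305) = 3,070. DTI = 3,070/6,550 = 46.9% ≤ 50%
LTV: 69,700 ÷ 70,000 = 99.6%, within 115% cap
Credit 734 → row 689–739; LTV 99.6% → column 94.01–101%. Grid cell → 10.275%.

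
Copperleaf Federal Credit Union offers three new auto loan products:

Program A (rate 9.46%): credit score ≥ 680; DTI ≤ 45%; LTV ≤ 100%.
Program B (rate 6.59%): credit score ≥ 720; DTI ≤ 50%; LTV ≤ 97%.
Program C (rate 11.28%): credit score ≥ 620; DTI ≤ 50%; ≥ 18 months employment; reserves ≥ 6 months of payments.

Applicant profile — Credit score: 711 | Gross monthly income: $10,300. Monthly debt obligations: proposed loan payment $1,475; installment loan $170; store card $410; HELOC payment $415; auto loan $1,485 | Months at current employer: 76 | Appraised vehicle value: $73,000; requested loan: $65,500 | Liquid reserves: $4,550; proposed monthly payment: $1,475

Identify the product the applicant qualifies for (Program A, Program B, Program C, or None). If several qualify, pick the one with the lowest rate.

Program A

Total debts = (1,475 + 170 + 410 + 415 + 1,485) = 3,955; DTI = 3,955/10,300 = 38.4%.
LTV = 65,500/73,000 = 89.7%.
Reserves = 4,550/1,475 = 3.1 months.
Program A: score 711 ≥ 680; DTI 38.4% ≤ 45%; LTV 89.7% ≤ 100% → qualifies.
Program B: score 711 < 720; DTI 38.4% ≤ 50%; LTV 89.7% ≤ 97% → does not qualify.
Program C: score 711 ≥ 620; DTI 38.4% ≤ 50%; employment 76 ≥ 18 mo; reserves 3.1 < 6 mo → does not qualify.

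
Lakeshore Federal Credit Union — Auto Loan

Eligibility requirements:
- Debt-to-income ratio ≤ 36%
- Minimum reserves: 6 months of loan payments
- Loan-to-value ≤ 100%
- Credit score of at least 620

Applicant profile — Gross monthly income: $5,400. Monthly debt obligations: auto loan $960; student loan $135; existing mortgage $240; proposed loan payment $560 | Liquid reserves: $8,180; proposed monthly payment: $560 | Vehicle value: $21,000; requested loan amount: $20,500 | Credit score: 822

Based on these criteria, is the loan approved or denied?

Total monthly debts = (960 + 135 + 240 + 560) = 1,895. Debt-to-income = 1,895/5,400 = 35.1% — meets 36% limit
Liquid reserves cover 8,180/560 = 14.6 months — ≥ 6 required
Loan-to-value = 20,500/21,000 = 97.6% — pass (100% max)
Credit score 822 ≥ 620 (meets)
All criteria satisfied.

Approved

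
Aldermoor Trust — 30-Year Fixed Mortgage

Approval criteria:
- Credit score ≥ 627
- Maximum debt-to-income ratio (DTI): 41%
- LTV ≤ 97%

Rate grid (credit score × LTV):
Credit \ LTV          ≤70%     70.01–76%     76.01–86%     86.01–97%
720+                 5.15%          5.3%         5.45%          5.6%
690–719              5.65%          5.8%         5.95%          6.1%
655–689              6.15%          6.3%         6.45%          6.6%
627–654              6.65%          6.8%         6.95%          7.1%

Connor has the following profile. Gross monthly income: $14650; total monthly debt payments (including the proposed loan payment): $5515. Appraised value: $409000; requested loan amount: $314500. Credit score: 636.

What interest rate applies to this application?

Credit score 636 ≥ 627; DTI = 5,515/14,650 = 37.6% ≤ 41%
LTV: 314,500 ÷ 409,000 = 76.9%, within 97% cap
Credit 636 → row 627–654; LTV 76.9% → column 76.01–86%. Grid cell → 6.95%.

6.95%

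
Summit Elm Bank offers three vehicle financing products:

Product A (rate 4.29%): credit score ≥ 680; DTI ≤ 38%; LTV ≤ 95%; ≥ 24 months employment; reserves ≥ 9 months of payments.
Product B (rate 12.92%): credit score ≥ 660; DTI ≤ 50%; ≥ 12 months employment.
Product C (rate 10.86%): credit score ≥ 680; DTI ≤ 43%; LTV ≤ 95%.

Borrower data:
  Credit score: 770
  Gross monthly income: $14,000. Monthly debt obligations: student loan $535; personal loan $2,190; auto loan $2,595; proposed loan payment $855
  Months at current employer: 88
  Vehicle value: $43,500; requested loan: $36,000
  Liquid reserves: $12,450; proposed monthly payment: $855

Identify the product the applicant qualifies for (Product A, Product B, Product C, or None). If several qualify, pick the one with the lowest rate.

Product B

Total debts = (535 + 2,190 + 2,595 + 855) = 6,175; DTI = 6,175/14,000 = 44.1%.
LTV = 36,000/43,500 = 82.8%.
Reserves = 12,450/855 = 14.6 months.
Product A: score 770 ≥ 680; DTI 44.1% > 38%; LTV 82.8% ≤ 95%; employment 88 ≥ 24 mo; reserves 14.6 ≥ 9 mo → does not qualify.
Product B: score 770 ≥ 660; DTI 44.1% ≤ 50%; employment 88 ≥ 12 mo → qualifies.
Product C: score 770 ≥ 680; DTI 44.1% > 43%; LTV 82.8% ≤ 95% → does not qualify.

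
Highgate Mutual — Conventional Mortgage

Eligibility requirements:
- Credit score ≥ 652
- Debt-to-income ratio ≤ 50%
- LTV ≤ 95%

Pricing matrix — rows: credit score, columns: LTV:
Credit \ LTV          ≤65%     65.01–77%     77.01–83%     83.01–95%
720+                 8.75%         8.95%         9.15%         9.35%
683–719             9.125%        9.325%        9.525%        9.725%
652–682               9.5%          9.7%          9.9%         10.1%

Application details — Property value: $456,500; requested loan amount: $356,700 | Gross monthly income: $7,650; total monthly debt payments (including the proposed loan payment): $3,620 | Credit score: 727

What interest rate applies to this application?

Credit score 727 ≥ 652; DTI = 3,620/7,650 = 47.3% ≤ 50%
LTV: 356,700 ÷ 456,500 = 78.1%, within 95% cap
Score 727 is in the 720+ band; LTV 78.1% is in the 77.01–83% band → 9.15%.

9.15%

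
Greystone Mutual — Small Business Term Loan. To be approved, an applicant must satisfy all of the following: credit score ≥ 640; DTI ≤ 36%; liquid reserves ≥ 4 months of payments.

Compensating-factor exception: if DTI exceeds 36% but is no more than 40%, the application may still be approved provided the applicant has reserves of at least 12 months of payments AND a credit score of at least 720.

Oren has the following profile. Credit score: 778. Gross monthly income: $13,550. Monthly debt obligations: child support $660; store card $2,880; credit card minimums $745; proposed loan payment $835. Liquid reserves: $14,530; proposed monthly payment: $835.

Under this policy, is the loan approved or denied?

Credit score 778 ≥ 640 (meets base)
Total debts = (660 + 2,880 + 745 + 835) = 5,120. DTI: 5,120 ÷ 13,550 = 37.8%, over the 36% base limit.
Reserves: 14,530 ÷ 835 = 17.4 months (meets 4-month minimum)
DTI 37.8% is within the 36%–40% exception band; checking compensating factors.
Reserves 17.4 ≥ 12 months; credit score 778 ≥ 720.
Both override conditions satisfied; DTI exception granted.

Approved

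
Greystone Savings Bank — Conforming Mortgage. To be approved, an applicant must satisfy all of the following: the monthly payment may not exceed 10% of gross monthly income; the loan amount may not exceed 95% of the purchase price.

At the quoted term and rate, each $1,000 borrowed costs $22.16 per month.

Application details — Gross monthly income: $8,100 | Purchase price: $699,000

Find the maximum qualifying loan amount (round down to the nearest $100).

$36,500

Payment cap: 10% × $8,100 = $810/month.
At $22.16 per $1,000, that supports 810/22.16 × 1,000 ≈ $36,552 → $36,500.
LTV cap: 95% × $699,000 = $664,050 → $664,000.
Binding constraint: payment-to-income.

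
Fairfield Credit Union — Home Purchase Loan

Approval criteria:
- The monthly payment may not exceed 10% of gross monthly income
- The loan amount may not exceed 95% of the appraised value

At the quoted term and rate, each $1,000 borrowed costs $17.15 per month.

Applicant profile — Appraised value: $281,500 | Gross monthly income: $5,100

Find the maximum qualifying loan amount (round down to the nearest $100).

$29,700

Payment cap: 10% × $5,100 = $510/month.
At $17.15 per $1,000, that supports 510/17.15 × 1,000 ≈ $29,737 → $29,700.
LTV cap: 95% × $281,500 = $267,425 → $267,400.
Binding constraint: payment-to-income.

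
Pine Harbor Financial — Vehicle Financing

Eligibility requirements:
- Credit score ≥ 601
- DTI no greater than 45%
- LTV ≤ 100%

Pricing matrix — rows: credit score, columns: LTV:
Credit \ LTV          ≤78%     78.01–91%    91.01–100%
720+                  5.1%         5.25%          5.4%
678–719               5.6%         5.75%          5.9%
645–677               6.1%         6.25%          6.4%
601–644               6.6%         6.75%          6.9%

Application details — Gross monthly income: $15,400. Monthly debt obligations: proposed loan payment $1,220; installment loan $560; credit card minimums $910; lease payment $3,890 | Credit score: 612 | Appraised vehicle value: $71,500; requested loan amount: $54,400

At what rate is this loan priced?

6.6%

Credit score 612 ≥ 601; Total monthly debts = (1,220 + 560 + 910 + 3,890) = 6,580. DTI = 6,580/15,400 = 42.7% ≤ 45%
LTV = 54,400/71,500 = 76.1% ≤ 100%
Credit 612 → row 601–644; LTV 76.1% → column ≤78%. Grid cell → 6.6%.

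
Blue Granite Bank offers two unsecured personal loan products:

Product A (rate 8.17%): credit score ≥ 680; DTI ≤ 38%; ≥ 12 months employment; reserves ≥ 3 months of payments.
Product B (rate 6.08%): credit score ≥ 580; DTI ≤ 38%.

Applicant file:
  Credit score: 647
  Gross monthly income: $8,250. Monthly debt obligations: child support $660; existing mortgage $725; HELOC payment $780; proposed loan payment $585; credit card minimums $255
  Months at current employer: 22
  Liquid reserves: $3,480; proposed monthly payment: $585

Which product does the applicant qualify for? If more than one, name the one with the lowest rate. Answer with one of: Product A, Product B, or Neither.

Total debts = (660 + 725 + 780 + 585 + 255) = 3,005; DTI = 3,005/8,250 = 36.4%.
Reserves = 3,480/585 = 5.9 months.
Product A: score 647 < 680; DTI 36.4% ≤ 38%; employment 22 ≥ 12 mo; reserves 5.9 ≥ 3 mo → does not qualify.
Product B: score 647 ≥ 580; DTI 36.4% ≤ 38% → qualifies.

Product B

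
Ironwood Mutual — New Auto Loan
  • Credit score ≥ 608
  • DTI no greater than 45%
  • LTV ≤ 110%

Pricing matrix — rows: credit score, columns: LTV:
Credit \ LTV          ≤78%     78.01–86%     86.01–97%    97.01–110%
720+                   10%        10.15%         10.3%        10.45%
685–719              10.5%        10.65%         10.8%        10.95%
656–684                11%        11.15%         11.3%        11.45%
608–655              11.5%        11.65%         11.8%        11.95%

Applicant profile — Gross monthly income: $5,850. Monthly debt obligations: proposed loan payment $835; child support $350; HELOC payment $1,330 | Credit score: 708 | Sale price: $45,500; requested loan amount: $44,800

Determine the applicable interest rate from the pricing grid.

Credit score 708 ≥ 608; Total monthly debts = (835 + 350 + 1,330) = 2,515. DTI = 2,515/5,850 = 43% ≤ 45%
LTV = 44,800/45,500 = 98.5% ≤ 110%
Credit 708 → row 685–719; LTV 98.5% → column 97.01–110%. Grid cell → 10.95%.

10.95%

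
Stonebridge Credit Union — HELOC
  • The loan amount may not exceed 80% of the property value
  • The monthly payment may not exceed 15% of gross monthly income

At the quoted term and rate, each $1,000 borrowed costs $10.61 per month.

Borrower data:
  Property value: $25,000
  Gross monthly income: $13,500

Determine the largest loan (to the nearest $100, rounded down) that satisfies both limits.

Payment cap: 15% × $13,500 = $2,025/month.
At $10.61 per $1,000, that supports 2,025/10.61 × 1,000 ≈ $190,857 → $190,800.
LTV cap: 80% × $25,000 = $20,000 → $20,000.
Binding constraint: loan-to-value.

$20,000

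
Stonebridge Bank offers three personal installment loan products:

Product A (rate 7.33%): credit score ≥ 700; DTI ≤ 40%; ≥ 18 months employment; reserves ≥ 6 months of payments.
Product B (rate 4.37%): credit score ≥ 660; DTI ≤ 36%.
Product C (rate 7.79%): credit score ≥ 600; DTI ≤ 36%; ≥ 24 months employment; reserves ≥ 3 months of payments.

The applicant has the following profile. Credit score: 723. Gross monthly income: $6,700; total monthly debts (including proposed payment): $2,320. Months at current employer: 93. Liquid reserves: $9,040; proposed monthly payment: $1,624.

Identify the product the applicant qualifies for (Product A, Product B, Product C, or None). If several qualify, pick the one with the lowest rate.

DTI = 2,320/6,700 = 34.6%.
Reserves = 9,040/1,624 = 5.6 months.
Product A: score 723 ≥ 700; DTI 34.6% ≤ 40%; employment 93 ≥ 18 mo; reserves 5.6 < 6 mo → does not qualify.
Product B: score 723 ≥ 660; DTI 34.6% ≤ 36% → qualifies.
Product C: score 723 ≥ 600; DTI 34.6% ≤ 36%; employment 93 ≥ 24 mo; reserves 5.6 ≥ 3 mo → qualifies.
Qualifying: Product B, Product C. Lowest rate is 4.37% → Product B.

Product B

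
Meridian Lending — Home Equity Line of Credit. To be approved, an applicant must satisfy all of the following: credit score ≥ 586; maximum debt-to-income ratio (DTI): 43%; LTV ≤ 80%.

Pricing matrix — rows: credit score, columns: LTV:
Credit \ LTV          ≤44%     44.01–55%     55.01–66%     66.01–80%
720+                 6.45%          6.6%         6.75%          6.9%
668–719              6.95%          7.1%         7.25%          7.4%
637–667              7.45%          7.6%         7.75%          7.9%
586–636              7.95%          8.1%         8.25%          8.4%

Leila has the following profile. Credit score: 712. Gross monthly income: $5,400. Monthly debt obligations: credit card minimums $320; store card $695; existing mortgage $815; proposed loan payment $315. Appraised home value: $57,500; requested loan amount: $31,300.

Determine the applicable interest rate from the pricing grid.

Credit score 712 ≥ 586; Total monthly debts = (320 + 695 + 815 + 315) = 2,145. DTI: 2,145 ÷ 5,400 = 39.7%, within the 43% cap
Loan-to-value = 31,300/57,500 = 54.4% — pass (80% max)
Credit 712 → row 668–719; LTV 54.4% → column 44.01–55%. Grid cell → 7.1%.

7.1%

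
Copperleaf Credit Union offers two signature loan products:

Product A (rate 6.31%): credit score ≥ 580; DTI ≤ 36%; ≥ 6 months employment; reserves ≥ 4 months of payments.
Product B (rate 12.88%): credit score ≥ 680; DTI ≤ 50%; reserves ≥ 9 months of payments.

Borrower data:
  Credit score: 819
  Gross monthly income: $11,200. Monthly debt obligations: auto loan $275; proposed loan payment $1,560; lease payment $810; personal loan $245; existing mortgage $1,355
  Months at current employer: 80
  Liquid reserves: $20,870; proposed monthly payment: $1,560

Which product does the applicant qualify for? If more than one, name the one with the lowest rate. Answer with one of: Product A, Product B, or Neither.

Product B

Total debts = (275 + 1,560 + 810 + 245 + 1,355) = 4,245; DTI = 4,245/11,200 = 37.9%.
Reserves = 20,870/1,560 = 13.4 months.
Product A: score 819 ≥ 580; DTI 37.9% > 36%; employment 80 ≥ 6 mo; reserves 13.4 ≥ 4 mo → does not qualify.
Product B: score 819 ≥ 680; DTI 37.9% ≤ 50%; reserves 13.4 ≥ 9 mo → qualifies.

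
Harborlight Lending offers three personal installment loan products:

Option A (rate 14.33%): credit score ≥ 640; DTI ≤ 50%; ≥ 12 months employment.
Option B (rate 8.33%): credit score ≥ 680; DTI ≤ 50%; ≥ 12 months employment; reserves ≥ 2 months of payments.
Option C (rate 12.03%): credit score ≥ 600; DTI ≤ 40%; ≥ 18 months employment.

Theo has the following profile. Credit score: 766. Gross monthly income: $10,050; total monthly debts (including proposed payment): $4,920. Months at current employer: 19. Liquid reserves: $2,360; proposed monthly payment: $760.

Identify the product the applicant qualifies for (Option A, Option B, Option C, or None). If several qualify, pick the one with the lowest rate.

DTI = 4,920/10,050 = 49%.
Reserves = 2,360/760 = 3.1 months.
Option A: score 766 ≥ 640; DTI 49% ≤ 50%; employment 19 ≥ 12 mo → qualifies.
Option B: score 766 ≥ 680; DTI 49% ≤ 50%; employment 19 ≥ 12 mo; reserves 3.1 ≥ 2 mo → qualifies.
Option C: score 766 ≥ 600; DTI 49% > 40%; employment 19 ≥ 18 mo → does not qualify.
Qualifying: Option A, Option B. Lowest rate is 8.33% → Option B.

Option B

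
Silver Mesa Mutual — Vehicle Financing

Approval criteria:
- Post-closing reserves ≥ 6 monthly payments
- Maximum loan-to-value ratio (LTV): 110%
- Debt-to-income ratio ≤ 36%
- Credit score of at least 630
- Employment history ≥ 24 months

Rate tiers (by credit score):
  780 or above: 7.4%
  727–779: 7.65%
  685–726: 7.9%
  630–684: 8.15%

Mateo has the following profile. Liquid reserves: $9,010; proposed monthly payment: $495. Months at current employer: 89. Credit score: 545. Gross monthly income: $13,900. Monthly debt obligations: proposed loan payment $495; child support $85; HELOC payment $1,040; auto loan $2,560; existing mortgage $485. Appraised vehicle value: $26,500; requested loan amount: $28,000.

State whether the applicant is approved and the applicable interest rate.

Denied

Credit score 545 < 630 (below minimum)
LTV = 28,000/26,500 = 105.7% ≤ 110%
Total monthly debts = (495 + 85 + 1,040 + 2,560 + 485) = 4,665. Debt-to-income = 4,665/13,900 = 33.6% — meets 36% limit
Liquid reserves cover 9,010/495 = 18.2 months — ≥ 6 required
Employment 89 ≥ 24 months
Not all requirements met → denied.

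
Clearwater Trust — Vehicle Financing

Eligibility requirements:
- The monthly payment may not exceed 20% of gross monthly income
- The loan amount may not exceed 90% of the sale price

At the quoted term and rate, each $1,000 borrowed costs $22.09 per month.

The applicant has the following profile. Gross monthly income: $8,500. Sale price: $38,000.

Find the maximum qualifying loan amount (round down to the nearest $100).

Payment cap: 20% × $8,500 = $1,700/month.
At $22.09 per $1,000, that supports 1,700/22.09 × 1,000 ≈ $76,957 → $76,900.
LTV cap: 90% × $38,000 = $34,200 → $34,200.
Binding constraint: loan-to-value.

$34,200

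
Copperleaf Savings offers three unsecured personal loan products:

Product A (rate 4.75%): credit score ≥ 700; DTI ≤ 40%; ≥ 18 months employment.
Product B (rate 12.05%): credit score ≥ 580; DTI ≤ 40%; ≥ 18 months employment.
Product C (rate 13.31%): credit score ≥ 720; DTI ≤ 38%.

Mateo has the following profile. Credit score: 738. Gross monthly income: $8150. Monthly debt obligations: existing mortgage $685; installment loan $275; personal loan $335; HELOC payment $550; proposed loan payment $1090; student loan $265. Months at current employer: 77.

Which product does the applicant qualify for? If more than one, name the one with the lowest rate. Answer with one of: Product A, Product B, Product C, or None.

Product A

Total debts = (685 + 275 + 335 + 550 + 1,090 + 265) = 3,200; DTI = 3,200/8,150 = 39.3%.
Product A: score 738 ≥ 700; DTI 39.3% ≤ 40%; employment 77 ≥ 18 mo → qualifies.
Product B: score 738 ≥ 580; DTI 39.3% ≤ 40%; employment 77 ≥ 18 mo → qualifies.
Product C: score 738 ≥ 720; DTI 39.3% > 38% → does not qualify.
Qualifying: Product A, Product B. Lowest rate is 4.75% → Product A.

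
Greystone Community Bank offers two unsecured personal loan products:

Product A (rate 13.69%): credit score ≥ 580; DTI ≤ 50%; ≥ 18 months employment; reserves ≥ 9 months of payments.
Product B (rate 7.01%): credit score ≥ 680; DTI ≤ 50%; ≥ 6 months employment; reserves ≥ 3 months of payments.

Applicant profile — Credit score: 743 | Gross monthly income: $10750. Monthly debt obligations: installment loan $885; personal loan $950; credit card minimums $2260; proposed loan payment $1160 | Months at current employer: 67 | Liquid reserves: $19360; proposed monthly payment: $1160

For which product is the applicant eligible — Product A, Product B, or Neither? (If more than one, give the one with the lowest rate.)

Total debts = (885 + 950 + 2,260 + 1,160) = 5,255; DTI = 5,255/10,750 = 48.9%.
Reserves = 19,360/1,160 = 16.7 months.
Product A: score 743 ≥ 580; DTI 48.9% ≤ 50%; employment 67 ≥ 18 mo; reserves 16.7 ≥ 9 mo → qualifies.
Product B: score 743 ≥ 680; DTI 48.9% ≤ 50%; employment 67 ≥ 6 mo; reserves 16.7 ≥ 3 mo → qualifies.
Qualifying: Product A, Product B. Lowest rate is 7.01% → Product B.

Product B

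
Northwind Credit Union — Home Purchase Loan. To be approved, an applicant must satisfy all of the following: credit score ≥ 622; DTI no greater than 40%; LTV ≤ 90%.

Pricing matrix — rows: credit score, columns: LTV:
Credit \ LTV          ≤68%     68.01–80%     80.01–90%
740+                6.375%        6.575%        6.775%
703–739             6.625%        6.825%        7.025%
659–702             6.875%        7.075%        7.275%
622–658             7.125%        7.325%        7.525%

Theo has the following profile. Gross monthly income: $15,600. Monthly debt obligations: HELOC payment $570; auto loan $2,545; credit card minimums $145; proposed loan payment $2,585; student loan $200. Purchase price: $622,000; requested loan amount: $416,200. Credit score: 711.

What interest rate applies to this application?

Credit score 711 ≥ 622; Total monthly debts = (570 + 2,545 + 145 + 2,585 + 200) = 6,045. Debt-to-income = 6,045/15,600 = 38.8% — meets 40% limit
LTV: 416,200 ÷ 622,000 = 66.9%, within 90% cap
Score 711 is in the 703–739 band; LTV 66.9% is in the ≤68% band → 6.625%.

6.625%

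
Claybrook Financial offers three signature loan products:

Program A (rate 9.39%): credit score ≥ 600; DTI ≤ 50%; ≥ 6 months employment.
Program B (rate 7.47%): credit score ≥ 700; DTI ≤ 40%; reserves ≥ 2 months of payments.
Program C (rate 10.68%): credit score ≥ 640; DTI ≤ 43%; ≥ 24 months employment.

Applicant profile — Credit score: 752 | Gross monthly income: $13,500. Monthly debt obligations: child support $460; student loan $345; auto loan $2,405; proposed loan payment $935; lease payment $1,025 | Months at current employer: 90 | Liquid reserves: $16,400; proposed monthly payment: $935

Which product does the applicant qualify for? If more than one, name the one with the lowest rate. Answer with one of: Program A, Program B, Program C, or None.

Total debts = (460 + 345 + 2,405 + 935 + 1,025) = 5,170; DTI = 5,170/13,500 = 38.3%.
Reserves = 16,400/935 = 17.5 months.
Program A: score 752 ≥ 600; DTI 38.3% ≤ 50%; employment 90 ≥ 6 mo → qualifies.
Program B: score 752 ≥ 700; DTI 38.3% ≤ 40%; reserves 17.5 ≥ 2 mo → qualifies.
Program C: score 752 ≥ 640; DTI 38.3% ≤ 43%; employment 90 ≥ 24 mo → qualifies.
Qualifying: Program A, Program B, Program C. Lowest rate is 7.47% → Program B.

Program B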